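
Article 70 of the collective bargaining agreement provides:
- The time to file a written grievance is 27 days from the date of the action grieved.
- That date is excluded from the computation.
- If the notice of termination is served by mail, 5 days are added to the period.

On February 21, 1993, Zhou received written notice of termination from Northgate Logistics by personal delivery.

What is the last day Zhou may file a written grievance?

March 20, 1993

27 days after February 21, 1993 is March 20, 1993.
Service was not by mail, so no mail extension applies.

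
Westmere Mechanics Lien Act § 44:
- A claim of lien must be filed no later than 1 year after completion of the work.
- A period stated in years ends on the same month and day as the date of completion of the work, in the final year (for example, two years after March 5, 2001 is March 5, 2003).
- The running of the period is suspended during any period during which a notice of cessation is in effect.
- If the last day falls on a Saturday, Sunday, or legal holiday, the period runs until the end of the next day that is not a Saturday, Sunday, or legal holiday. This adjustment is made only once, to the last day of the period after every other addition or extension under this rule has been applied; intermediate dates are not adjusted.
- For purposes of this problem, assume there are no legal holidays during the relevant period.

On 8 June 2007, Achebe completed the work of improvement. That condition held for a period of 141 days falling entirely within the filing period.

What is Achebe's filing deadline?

1 year after 8 June 2007 is June 8, 2008.
Tolling adds 141 days: June 8, 2008 + 141 days = October 27, 2008.
October 27, 2008 is a Monday and not a legal holiday, so no extension applies.

October 27, 2008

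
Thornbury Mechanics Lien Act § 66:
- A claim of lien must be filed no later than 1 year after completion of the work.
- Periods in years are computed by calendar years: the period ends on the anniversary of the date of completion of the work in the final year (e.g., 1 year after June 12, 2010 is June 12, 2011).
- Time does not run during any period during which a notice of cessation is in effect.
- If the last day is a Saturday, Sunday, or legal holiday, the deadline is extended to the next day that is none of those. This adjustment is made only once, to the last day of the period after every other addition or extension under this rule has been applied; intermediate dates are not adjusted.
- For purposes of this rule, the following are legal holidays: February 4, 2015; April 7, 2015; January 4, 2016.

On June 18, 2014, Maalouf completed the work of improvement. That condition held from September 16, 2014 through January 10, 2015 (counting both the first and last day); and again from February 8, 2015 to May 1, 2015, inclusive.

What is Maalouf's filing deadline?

January 5, 2016

1 year after June 18, 2014 is June 18, 2015.
From September 16, 2014 through January 10, 2015 inclusive is 117 days; tolling adds 117 days: June 18, 2015 + 117 days = October 13, 2015.
From February 8, 2015 through May 1, 2015 inclusive is 83 days; tolling adds 83 days: October 13, 2015 + 83 days = January 4, 2016.
January 4, 2016 is a listed holiday. The next qualifying day is January 5, 2016.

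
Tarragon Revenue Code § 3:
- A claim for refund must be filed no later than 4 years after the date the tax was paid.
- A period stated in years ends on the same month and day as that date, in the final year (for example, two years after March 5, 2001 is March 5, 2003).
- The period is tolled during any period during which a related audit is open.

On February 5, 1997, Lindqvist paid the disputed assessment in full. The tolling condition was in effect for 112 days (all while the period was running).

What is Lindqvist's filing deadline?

May 28, 2001

4 years after February 5, 1997 is February 5, 2001.
Tolling adds 112 days: February 5, 2001 + 112 days = May 28, 2001.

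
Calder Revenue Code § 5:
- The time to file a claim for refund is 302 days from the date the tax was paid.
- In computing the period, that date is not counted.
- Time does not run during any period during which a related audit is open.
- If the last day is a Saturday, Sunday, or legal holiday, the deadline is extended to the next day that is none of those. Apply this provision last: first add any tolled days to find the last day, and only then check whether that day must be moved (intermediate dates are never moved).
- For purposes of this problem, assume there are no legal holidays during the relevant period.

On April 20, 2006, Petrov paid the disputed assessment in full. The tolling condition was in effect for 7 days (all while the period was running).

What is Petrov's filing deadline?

302 days after April 20, 2006 is February 16, 2007.
Tolling adds 7 days: February 16, 2007 + 7 days = February 23, 2007.
February 23, 2007 is a Friday and not a legal holiday, so no extension applies.

February 23, 2007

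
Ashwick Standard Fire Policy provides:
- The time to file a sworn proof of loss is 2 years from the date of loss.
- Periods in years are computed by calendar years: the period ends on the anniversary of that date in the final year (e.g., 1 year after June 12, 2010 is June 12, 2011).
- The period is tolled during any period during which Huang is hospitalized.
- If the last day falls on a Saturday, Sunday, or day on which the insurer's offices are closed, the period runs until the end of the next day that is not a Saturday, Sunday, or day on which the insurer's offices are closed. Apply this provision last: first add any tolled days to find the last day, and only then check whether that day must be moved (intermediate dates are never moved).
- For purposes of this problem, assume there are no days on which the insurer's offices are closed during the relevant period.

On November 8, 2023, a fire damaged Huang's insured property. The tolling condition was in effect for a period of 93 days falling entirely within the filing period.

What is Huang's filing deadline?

February 9, 2026

2 years after November 8, 2023 is November 8, 2025.
Tolling adds 93 days: November 8, 2025 + 93 days = February 9, 2026.
February 9, 2026 is a Monday and not a day on which the insurer's offices are closed, so no extension applies.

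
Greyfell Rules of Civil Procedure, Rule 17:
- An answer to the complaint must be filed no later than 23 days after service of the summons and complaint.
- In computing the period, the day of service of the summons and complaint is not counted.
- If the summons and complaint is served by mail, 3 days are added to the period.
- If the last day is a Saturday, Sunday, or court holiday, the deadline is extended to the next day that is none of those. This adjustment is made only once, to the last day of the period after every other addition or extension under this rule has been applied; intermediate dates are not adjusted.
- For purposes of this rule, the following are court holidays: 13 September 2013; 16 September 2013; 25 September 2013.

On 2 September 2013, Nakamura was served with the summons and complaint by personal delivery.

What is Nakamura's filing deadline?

23 days after 2 September 2013 is September 25, 2013.
Service was not by mail, so no mail extension applies.
September 25, 2013 is a listed holiday. The next qualifying day is September 26, 2013.

September 26, 2013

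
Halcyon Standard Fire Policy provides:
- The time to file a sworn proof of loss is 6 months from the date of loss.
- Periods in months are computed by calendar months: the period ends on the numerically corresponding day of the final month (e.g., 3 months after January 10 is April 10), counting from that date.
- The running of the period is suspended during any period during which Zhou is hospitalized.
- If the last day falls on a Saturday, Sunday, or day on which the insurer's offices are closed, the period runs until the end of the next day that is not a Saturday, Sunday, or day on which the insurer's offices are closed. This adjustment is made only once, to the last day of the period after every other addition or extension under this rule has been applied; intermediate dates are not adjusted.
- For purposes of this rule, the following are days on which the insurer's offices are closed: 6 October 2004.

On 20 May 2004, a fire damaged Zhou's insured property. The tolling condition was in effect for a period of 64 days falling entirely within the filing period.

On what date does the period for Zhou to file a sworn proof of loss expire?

6 months after 20 May 2004 is November 20, 2004.
Tolling adds 64 days: November 20, 2004 + 64 days = January 23, 2005.
January 23, 2005 is Sunday. The next qualifying day is January 24, 2005.

January 24, 2005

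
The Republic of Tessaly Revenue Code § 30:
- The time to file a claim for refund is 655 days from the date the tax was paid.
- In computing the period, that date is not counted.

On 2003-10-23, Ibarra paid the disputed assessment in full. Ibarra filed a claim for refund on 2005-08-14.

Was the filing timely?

655 days after 2003-10-23 is August 8, 2005.
The deadline is August 8, 2005; the filing on August 14, 2005 is after that date.

No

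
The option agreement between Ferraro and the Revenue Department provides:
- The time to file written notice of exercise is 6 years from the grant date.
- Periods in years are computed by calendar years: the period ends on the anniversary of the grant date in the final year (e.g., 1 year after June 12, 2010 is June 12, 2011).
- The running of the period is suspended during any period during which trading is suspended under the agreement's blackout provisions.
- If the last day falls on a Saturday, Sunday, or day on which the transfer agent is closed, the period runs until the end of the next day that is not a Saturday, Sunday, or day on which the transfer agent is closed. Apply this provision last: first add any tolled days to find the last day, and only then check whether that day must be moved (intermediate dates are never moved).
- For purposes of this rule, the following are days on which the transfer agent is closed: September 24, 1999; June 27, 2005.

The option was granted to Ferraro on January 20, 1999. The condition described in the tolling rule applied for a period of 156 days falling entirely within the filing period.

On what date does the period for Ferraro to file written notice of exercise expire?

June 28, 2005

6 years after January 20, 1999 is January 20, 2005.
Tolling adds 156 days: January 20, 2005 + 156 days = June 25, 2005.
June 25, 2005 is Saturday; June 26, 2005 is Sunday; June 27, 2005 is a listed holiday. The next qualifying day is June 28, 2005.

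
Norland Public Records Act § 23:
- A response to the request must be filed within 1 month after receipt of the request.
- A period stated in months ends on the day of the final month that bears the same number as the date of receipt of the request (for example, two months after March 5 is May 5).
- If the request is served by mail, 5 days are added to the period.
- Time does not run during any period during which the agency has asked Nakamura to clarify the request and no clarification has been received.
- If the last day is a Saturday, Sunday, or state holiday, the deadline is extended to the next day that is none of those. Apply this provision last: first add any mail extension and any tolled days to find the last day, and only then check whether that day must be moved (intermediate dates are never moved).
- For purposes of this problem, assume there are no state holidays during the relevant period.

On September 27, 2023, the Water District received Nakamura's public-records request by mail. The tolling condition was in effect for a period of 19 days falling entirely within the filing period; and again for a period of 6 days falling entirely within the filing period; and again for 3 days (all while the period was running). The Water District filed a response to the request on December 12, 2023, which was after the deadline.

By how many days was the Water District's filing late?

13 days

1 month after September 27, 2023 is October 27, 2023.
Service was by mail, adding 5 days: October 27, 2023 + 5 days = November 1, 2023.
Tolling adds 19 days: November 1, 2023 + 19 days = November 20, 2023.
Tolling adds 6 days: November 20, 2023 + 6 days = November 26, 2023.
Tolling adds 3 days: November 26, 2023 + 3 days = November 29, 2023.
November 29, 2023 is a Wednesday and not a state holiday, so no extension applies.
The deadline is November 29, 2023; from November 29, 2023 to December 12, 2023 is 13 days.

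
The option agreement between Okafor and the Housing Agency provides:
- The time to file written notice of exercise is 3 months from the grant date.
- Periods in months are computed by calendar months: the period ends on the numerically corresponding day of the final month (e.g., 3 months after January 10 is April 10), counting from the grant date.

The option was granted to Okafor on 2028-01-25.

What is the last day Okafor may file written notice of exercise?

3 months after 2028-01-25 is April 25, 2028.

April 25, 2028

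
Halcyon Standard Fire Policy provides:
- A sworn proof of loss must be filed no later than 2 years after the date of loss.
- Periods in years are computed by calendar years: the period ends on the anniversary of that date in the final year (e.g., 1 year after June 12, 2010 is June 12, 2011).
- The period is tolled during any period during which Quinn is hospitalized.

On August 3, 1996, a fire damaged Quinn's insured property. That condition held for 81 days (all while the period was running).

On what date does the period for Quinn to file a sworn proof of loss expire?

October 23, 1998

2 years after August 3, 1996 is August 3, 1998.
Tolling adds 81 days: August 3, 1998 + 81 days = October 23, 1998.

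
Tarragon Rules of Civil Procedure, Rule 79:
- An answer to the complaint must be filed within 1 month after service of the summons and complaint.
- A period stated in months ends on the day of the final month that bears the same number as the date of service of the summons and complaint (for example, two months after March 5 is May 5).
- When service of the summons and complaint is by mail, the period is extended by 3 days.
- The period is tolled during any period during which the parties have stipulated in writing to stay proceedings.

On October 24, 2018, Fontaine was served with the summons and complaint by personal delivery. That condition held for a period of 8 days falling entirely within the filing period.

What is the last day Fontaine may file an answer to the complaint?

December 2, 2018

1 month after October 24, 2018 is November 24, 2018.
Service was not by mail, so no mail extension applies.
Tolling adds 8 days: November 24, 2018 + 8 days = December 2, 2018.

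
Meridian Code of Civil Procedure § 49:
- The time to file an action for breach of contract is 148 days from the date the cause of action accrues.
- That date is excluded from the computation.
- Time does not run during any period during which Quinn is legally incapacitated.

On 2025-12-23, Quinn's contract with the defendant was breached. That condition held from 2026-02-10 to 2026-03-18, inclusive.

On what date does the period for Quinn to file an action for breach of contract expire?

June 26, 2026

148 days after 2025-12-23 is May 20, 2026.
From February 10, 2026 through March 18, 2026 inclusive is 37 days; tolling adds 37 days: May 20, 2026 + 37 days = June 26, 2026.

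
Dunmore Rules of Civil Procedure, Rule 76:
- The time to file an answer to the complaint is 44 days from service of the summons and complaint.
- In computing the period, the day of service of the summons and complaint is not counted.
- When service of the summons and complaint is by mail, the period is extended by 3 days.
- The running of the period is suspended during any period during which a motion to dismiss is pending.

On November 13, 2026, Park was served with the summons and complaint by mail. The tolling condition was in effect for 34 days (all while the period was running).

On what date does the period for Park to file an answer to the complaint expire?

44 days after November 13, 2026 is December 27, 2026.
Service was by mail, adding 3 days: December 27, 2026 + 3 days = December 30, 2026.
Tolling adds 34 days: December 30, 2026 + 34 days = February 2, 2027.

February 2, 2027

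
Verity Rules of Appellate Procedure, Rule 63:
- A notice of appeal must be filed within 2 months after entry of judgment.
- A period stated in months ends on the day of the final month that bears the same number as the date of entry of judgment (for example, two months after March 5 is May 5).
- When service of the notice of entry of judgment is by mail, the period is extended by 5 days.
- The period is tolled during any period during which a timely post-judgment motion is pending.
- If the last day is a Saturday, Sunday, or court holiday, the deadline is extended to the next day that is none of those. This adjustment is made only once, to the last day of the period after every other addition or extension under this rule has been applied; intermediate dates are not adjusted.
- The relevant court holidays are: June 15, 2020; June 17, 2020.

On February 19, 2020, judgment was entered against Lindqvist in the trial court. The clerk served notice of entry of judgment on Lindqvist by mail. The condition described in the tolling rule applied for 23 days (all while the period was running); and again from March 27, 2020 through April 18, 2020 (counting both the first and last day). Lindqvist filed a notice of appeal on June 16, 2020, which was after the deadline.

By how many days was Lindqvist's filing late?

2 months after February 19, 2020 is April 19, 2020.
Service was by mail, adding 5 days: April 19, 2020 + 5 days = April 24, 2020.
Tolling adds 23 days: April 24, 2020 + 23 days = May 17, 2020.
From March 27, 2020 through April 18, 2020 inclusive is 23 days; tolling adds 23 days: May 17, 2020 + 23 days = June 9, 2020.
June 9, 2020 is a Tuesday and not a court holiday, so no extension applies.
The deadline is June 9, 2020; from June 9, 2020 to June 16, 2020 is 7 days.

7 days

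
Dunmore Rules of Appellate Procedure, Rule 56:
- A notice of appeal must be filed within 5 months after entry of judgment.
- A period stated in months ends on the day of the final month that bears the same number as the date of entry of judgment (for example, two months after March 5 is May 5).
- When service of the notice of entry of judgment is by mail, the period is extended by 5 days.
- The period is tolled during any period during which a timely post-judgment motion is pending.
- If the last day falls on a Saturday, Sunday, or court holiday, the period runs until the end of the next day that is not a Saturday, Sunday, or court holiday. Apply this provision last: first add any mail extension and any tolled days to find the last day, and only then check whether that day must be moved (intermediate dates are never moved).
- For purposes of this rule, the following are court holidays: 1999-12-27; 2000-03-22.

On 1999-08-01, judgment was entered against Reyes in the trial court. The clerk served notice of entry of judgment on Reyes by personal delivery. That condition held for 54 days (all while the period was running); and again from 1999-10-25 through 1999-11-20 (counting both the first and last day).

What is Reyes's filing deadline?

5 months after 1999-08-01 is January 1, 2000.
Service was not by mail, so no mail extension applies.
Tolling adds 54 days: January 1, 2000 + 54 days = February 24, 2000.
From October 25, 1999 through November 20, 1999 inclusive is 27 days; tolling adds 27 days: February 24, 2000 + 27 days = March 22, 2000.
March 22, 2000 is a listed holiday. The next qualifying day is March 23, 2000.

March 23, 2000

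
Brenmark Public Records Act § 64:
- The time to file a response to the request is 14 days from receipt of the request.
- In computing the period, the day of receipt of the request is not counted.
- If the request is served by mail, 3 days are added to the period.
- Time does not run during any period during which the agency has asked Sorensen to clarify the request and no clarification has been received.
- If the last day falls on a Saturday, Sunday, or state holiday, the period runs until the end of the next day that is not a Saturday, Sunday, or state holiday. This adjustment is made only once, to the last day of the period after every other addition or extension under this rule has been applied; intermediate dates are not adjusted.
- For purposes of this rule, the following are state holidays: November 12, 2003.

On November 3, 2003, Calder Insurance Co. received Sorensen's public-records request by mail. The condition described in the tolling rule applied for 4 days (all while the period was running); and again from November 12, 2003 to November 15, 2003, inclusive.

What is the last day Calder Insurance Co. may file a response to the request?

November 28, 2003

14 days after November 3, 2003 is November 17, 2003.
Service was by mail, adding 3 days: November 17, 2003 + 3 days = November 20, 2003.
Tolling adds 4 days: November 20, 2003 + 4 days = November 24, 2003.
From November 12, 2003 through November 15, 2003 inclusive is 4 days; tolling adds 4 days: November 24, 2003 + 4 days = November 28, 2003.
November 28, 2003 is a Friday and not a state holiday, so no extension applies.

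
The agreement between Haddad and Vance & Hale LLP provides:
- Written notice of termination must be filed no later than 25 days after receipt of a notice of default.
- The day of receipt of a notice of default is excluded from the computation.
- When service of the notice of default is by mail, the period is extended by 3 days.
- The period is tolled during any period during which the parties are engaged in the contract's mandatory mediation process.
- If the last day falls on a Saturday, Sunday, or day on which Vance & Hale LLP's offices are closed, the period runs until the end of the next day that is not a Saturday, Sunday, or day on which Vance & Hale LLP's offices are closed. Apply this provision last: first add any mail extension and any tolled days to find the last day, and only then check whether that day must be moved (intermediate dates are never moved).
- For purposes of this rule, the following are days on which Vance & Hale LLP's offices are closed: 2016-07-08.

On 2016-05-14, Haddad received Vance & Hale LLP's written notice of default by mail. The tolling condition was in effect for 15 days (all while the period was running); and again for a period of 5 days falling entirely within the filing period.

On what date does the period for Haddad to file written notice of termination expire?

25 days after 2016-05-14 is June 8, 2016.
Service was by mail, adding 3 days: June 8, 2016 + 3 days = June 11, 2016.
Tolling adds 15 days: June 11, 2016 + 15 days = June 26, 2016.
Tolling adds 5 days: June 26, 2016 + 5 days = July 1, 2016.
July 1, 2016 is a Friday and not a day on which Vance & Hale LLP's offices are closed, so no extension applies.

July 1, 2016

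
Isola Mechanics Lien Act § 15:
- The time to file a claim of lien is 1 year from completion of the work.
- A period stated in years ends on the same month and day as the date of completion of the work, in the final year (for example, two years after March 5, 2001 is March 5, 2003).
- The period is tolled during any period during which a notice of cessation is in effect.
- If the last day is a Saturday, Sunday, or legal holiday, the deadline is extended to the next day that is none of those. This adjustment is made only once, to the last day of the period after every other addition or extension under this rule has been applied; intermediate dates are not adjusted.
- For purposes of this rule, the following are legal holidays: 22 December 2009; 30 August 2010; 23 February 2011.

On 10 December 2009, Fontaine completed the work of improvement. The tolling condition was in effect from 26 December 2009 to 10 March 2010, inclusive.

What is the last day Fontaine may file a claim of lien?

1 year after 10 December 2009 is December 10, 2010.
From December 26, 2009 through March 10, 2010 inclusive is 75 days; tolling adds 75 days: December 10, 2010 + 75 days = February 23, 2011.
February 23, 2011 is a listed holiday. The next qualifying day is February 24, 2011.

February 24, 2011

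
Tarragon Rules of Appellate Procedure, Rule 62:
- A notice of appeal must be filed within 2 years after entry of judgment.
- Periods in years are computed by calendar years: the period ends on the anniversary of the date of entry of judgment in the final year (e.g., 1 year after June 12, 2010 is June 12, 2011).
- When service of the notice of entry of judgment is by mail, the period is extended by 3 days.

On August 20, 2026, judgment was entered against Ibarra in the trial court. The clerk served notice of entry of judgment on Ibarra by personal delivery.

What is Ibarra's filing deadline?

August 20, 2028

2 years after August 20, 2026 is August 20, 2028.
Service was not by mail, so no mail extension applies.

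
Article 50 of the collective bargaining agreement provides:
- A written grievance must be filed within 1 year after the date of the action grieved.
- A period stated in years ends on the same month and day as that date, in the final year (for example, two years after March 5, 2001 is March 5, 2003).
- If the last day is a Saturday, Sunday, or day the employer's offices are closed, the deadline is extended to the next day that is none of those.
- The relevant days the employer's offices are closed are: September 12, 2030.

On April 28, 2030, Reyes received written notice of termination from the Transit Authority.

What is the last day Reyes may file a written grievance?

April 28, 2031

1 year after April 28, 2030 is April 28, 2031.
April 28, 2031 is a Monday and not a day the employer's offices are closed, so no extension applies.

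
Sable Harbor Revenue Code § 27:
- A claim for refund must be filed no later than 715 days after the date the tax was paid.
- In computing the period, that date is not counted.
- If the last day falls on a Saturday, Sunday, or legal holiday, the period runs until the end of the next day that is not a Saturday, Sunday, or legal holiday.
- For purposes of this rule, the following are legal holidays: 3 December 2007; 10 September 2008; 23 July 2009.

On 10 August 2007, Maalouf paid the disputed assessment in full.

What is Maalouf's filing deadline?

715 days after 10 August 2007 is July 25, 2009.
July 25, 2009 is Saturday; July 26, 2009 is Sunday. The next qualifying day is July 27, 2009.

July 27, 2009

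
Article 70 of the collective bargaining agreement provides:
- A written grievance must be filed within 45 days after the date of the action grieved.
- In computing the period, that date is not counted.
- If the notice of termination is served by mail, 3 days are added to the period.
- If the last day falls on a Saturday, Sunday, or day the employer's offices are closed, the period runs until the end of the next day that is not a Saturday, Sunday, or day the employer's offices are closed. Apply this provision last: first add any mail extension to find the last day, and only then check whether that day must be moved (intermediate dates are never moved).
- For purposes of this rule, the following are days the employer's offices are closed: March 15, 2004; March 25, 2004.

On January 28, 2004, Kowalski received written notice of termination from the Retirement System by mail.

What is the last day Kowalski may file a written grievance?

March 16, 2004

45 days after January 28, 2004 is March 13, 2004.
Service was by mail, adding 3 days: March 13, 2004 + 3 days = March 16, 2004.
March 16, 2004 is a Tuesday and not a day the employer's offices are closed, so no extension applies.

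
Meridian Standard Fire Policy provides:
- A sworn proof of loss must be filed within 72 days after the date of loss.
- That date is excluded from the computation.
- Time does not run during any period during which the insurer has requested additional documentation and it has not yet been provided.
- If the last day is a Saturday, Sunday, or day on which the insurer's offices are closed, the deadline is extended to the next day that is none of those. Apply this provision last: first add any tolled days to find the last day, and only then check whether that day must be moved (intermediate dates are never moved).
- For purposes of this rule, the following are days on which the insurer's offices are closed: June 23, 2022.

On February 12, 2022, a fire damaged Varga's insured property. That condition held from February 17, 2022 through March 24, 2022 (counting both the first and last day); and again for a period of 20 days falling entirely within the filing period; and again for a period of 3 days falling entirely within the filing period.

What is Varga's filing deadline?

June 24, 2022

72 days after February 12, 2022 is April 25, 2022.
From February 17, 2022 through March 24, 2022 inclusive is 36 days; tolling adds 36 days: April 25, 2022 + 36 days = May 31, 2022.
Tolling adds 20 days: May 31, 2022 + 20 days = June 20, 2022.
Tolling adds 3 days: June 20, 2022 + 3 days = June 23, 2022.
June 23, 2022 is a listed holiday. The next qualifying day is June 24, 2022.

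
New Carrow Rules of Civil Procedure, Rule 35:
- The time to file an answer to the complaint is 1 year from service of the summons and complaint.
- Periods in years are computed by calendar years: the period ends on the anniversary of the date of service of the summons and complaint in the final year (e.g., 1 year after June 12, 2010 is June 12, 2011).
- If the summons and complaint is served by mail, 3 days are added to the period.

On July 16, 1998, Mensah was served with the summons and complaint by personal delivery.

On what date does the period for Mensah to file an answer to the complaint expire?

1 year after July 16, 1998 is July 16, 1999.
Service was not by mail, so no mail extension applies.

July 16, 1999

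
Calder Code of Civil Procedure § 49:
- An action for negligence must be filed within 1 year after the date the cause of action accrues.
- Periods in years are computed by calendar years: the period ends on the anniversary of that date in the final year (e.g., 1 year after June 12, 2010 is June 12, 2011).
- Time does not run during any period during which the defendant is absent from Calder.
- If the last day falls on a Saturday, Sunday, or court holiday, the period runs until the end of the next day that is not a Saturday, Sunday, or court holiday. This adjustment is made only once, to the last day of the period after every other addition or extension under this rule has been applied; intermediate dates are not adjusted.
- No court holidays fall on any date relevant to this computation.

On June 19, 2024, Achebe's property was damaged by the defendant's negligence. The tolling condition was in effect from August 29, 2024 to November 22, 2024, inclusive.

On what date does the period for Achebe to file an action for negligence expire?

September 15, 2025

1 year after June 19, 2024 is June 19, 2025.
From August 29, 2024 through November 22, 2024 inclusive is 86 days; tolling adds 86 days: June 19, 2025 + 86 days = September 13, 2025.
September 13, 2025 is Saturday; September 14, 2025 is Sunday. The next qualifying day is September 15, 2025.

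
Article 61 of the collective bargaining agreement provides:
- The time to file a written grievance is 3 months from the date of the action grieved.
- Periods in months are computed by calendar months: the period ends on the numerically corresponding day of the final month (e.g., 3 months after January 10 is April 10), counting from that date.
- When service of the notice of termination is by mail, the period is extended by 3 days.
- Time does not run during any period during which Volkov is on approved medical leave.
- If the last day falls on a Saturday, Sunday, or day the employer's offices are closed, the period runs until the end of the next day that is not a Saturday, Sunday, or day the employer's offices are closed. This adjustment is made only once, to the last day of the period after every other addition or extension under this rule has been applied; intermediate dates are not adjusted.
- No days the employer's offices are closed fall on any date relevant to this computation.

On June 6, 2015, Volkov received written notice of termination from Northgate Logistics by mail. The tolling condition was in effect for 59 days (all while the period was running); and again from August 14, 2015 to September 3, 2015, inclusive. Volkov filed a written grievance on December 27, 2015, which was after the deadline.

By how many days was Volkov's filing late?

3 months after June 6, 2015 is September 6, 2015.
Service was by mail, adding 3 days: September 6, 2015 + 3 days = September 9, 2015.
Tolling adds 59 days: September 9, 2015 + 59 days = November 7, 2015.
From August 14, 2015 through September 3, 2015 inclusive is 21 days; tolling adds 21 days: November 7, 2015 + 21 days = November 28, 2015.
November 28, 2015 is Saturday; November 29, 2015 is Sunday. The next qualifying day is November 30, 2015.
The deadline is November 30, 2015; from November 30, 2015 to December 27, 2015 is 27 days.

27 days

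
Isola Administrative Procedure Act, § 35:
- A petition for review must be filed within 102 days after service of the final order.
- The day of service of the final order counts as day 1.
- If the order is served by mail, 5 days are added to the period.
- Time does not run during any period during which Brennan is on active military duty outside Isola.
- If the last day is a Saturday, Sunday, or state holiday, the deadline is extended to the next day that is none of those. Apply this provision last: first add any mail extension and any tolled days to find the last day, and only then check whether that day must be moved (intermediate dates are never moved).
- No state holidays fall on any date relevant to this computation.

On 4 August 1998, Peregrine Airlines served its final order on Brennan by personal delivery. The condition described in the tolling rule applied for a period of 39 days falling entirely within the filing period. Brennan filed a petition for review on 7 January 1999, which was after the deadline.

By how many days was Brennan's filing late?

Counting 4 August 1998 as day 1, day 102 is November 13, 1998.
Service was not by mail, so no mail extension applies.
Tolling adds 39 days: November 13, 1998 + 39 days = December 22, 1998.
December 22, 1998 is a Tuesday and not a state holiday, so no extension applies.
The deadline is December 22, 1998; from December 22, 1998 to January 7, 1999 is 16 days.

16 days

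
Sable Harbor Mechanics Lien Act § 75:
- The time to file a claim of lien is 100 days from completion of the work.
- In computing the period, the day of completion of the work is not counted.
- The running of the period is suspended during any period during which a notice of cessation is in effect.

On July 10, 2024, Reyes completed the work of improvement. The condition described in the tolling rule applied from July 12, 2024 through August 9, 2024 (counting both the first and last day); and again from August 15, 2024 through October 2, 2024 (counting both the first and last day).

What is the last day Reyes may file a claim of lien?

January 4, 2025

100 days after July 10, 2024 is October 18, 2024.
From July 12, 2024 through August 9, 2024 inclusive is 29 days; tolling adds 29 days: October 18, 2024 + 29 days = November 16, 2024.
From August 15, 2024 through October 2, 2024 inclusive is 49 days; tolling adds 49 days: November 16, 2024 + 49 days = January 4, 2025.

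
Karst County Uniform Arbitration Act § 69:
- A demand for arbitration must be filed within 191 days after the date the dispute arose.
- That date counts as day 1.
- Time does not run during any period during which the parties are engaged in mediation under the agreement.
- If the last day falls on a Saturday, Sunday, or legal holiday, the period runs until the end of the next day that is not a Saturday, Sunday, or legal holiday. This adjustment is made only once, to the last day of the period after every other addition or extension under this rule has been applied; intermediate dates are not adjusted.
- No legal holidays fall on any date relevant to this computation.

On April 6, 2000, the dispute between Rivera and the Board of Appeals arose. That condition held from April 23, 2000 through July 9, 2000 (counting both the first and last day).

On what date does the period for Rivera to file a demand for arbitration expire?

Counting April 6, 2000 as day 1, day 191 is October 13, 2000.
From April 23, 2000 through July 9, 2000 inclusive is 78 days; tolling adds 78 days: October 13, 2000 + 78 days = December 30, 2000.
December 30, 2000 is Saturday; December 31, 2000 is Sunday. The next qualifying day is January 1, 2001.

January 1, 2001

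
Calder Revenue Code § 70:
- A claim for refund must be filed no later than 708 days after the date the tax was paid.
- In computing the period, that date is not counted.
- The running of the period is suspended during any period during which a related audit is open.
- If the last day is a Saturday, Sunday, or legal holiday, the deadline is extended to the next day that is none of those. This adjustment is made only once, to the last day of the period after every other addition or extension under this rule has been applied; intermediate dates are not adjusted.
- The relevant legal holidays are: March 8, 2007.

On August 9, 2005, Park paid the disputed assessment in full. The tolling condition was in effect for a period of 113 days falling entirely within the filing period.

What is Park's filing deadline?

November 8, 2007

708 days after August 9, 2005 is July 18, 2007.
Tolling adds 113 days: July 18, 2007 + 113 days = November 8, 2007.
November 8, 2007 is a Thursday and not a legal holiday, so no extension applies.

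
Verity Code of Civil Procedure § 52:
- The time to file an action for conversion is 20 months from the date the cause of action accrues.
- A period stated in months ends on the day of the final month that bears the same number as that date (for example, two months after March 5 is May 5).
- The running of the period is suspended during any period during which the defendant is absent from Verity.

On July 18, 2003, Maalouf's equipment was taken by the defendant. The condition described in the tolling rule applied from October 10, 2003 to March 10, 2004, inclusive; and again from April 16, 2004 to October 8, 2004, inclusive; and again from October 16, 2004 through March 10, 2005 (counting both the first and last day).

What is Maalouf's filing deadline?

20 months after July 18, 2003 is March 18, 2005.
From October 10, 2003 through March 10, 2004 inclusive is 153 days; tolling adds 153 days: March 18, 2005 + 153 days = August 18, 2005.
From April 16, 2004 through October 8, 2004 inclusive is 176 days; tolling adds 176 days: August 18, 2005 + 176 days = February 10, 2006.
From October 16, 2004 through March 10, 2005 inclusive is 146 days; tolling adds 146 days: February 10, 2006 + 146 days = July 6, 2006.

July 6, 2006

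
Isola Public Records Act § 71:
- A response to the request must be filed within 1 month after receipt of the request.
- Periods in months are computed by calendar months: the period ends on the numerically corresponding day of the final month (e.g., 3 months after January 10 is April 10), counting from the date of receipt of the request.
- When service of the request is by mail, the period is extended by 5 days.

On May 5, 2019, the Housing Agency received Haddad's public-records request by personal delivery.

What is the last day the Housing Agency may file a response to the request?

June 5, 2019

1 month after May 5, 2019 is June 5, 2019.
Service was not by mail, so no mail extension applies.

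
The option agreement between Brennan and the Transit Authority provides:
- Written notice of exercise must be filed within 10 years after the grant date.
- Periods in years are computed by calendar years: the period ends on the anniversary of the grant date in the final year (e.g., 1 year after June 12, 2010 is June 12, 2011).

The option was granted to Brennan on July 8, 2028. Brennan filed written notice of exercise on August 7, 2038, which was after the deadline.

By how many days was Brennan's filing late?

10 years after July 8, 2028 is July 8, 2038.
The deadline is July 8, 2038; from July 8, 2038 to August 7, 2038 is 30 days.

30 days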